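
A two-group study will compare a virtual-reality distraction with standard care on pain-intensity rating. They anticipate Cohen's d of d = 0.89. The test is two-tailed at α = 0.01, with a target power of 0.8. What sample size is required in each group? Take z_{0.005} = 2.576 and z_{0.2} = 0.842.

For two independent groups with equal n: n = 2·((z_{α/2} + z_β) / d)².
z_{α/2} + z_β = 2.576 + 0.842 = 3.418.
n = 2 × (3.418 / 0.89)² = 2 × 3.840² = 2 × 14.75 = 29.5.
Round up to the next whole participant.

n = 30 per group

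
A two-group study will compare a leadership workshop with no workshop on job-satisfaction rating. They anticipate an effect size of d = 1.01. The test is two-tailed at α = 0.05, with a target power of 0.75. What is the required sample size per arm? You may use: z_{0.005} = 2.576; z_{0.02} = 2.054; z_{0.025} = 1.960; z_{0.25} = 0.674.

For two independent groups with equal n: n = 2·((z_{α/2} + z_β) / d)².
z_{α/2} + z_β = 1.960 + 0.674 = 2.634.
n = 2 × (2.634 / 1.01)² = 2 × 2.608² = 2 × 6.80 = 13.6.
Round up to the next whole participant.

n = 14 per group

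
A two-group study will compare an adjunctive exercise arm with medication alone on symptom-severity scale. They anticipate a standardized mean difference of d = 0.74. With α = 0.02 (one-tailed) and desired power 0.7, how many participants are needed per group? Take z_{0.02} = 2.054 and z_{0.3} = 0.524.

n = 25 per group

For two independent groups with equal n: n = 2·((z_{α} + z_β) / d)².
z_{α} + z_β = 2.054 + 0.524 = 2.578.
n = 2 × (2.578 / 0.74)² = 2 × 3.484² = 2 × 12.14 = 24.3.
Round up to the next whole participant.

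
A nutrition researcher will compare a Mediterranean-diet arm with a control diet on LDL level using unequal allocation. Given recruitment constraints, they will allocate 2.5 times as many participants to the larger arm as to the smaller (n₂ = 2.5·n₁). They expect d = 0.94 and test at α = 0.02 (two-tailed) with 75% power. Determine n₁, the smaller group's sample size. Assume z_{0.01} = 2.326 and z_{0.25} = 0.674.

With allocation ratio k = n₂/n₁ = 2.5, Var(x̄₁−x̄₂) = σ²(1/n₁ + 1/(k·n₁)) = σ²·(k+1)/(k·n₁).
So n₁ = (1 + 1/k)·((z_{α/2} + z_β)/d)² = 1.400 × (3.000/0.94)².
n₁ = 1.400 × 10.19 = 14.3.
Round up: n₁ = 15, giving n₂ = ⌈2.5 × 15⌉ = ⌈37.5⌉ = 38.

n₁ = 15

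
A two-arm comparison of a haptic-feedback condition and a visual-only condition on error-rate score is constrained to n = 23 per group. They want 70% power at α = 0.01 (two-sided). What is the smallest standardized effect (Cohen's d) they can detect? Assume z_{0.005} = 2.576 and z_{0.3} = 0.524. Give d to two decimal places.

For two independent groups of n = 23 each: d_min = (z_{α/2} + z_β)·√(2/n).
z-sum = 2.576 + 0.524 = 3.100.
d_min = 3.100 × √(2/23) = 3.100 × 0.2949 = 0.914.

d_min ≈ 0.91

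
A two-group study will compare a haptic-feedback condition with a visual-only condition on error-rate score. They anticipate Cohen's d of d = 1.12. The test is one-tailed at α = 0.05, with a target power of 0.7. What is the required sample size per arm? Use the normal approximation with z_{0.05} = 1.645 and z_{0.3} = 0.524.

For two independent groups with equal n: n = 2·((z_{α} + z_β) / d)².
z_{α} + z_β = 1.645 + 0.524 = 2.169.
n = 2 × (2.169 / 1.12)² = 2 × 1.937² = 2 × 3.75 = 7.5.
Round up to the next whole participant.

n = 8 per group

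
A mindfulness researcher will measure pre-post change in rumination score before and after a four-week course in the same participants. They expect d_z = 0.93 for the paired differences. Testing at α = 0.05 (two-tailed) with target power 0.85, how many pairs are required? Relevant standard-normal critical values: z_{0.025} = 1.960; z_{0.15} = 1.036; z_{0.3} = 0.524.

n = 11 pairs

For a paired (one-sample on differences) test: n = ((z_{α/2} + z_β) / d)².
z_{α/2} + z_β = 1.960 + 1.036 = 2.996.
n = (2.996 / 0.93)² = 3.222² = 10.38.
Round up.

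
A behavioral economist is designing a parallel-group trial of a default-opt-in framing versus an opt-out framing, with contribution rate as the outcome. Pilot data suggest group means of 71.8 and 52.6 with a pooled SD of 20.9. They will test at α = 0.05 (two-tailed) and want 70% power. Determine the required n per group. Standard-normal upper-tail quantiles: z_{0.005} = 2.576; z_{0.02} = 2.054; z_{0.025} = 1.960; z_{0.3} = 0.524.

n = 15 per group

Cohen's d = |M₁ − M₂| / SD_pooled = |71.8 − 52.6| / 20.9 = 19.2 / 20.9 = 0.919.
For two independent groups with equal n: n = 2·((z_{α/2} + z_β) / d)².
z_{α/2} + z_β = 1.960 + 0.524 = 2.484.
n = 2 × (2.484 / 0.919)² = 2 × 2.703² = 2 × 7.31 = 14.6.
Round up to the next whole participant.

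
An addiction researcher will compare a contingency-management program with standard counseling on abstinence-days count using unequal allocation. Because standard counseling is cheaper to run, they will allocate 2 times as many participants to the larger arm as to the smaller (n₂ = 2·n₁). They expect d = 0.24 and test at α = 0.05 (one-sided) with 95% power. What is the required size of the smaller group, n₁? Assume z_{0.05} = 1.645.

n₁ = 282

With allocation ratio k = n₂/n₁ = 2, Var(x̄₁−x̄₂) = σ²(1/n₁ + 1/(k·n₁)) = σ²·(k+1)/(k·n₁).
So n₁ = (1 + 1/k)·((z_{α} + z_β)/d)² = 1.500 × (3.290/0.24)².
n₁ = 1.500 × 187.92 = 281.9.
Round up: n₁ = 282, giving n₂ = 2 × 282 = 564.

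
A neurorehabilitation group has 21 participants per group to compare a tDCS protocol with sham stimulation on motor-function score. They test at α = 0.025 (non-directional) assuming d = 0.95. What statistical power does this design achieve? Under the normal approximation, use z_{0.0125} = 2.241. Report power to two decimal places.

power ≈ 0.80

For two equal groups, power = Φ(d·√(n/2) − z_{α/2}).
d·√(n/2) = 0.95 × √(21/2) = 0.95 × 3.240 = 3.078.
z_β = 3.078 − 2.241 = 0.837.
Power = Φ(0.837) = 0.799.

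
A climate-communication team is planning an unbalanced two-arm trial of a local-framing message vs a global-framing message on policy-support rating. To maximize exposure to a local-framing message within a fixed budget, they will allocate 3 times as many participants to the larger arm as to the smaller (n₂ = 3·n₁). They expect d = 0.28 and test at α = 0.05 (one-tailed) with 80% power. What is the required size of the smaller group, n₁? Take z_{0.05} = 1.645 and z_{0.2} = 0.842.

n₁ = 106

With allocation ratio k = n₂/n₁ = 3, Var(x̄₁−x̄₂) = σ²(1/n₁ + 1/(k·n₁)) = σ²·(k+1)/(k·n₁).
So n₁ = (1 + 1/k)·((z_{α} + z_β)/d)² = 1.333 × (2.487/0.28)².
n₁ = 1.333 × 78.89 = 105.2.
Round up: n₁ = 106, giving n₂ = 3 × 106 = 318.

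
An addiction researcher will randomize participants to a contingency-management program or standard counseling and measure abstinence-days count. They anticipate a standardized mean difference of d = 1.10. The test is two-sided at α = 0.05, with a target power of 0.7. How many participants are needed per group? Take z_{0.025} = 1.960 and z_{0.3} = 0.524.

n = 11 per group

For two independent groups with equal n: n = 2·((z_{α/2} + z_β) / d)².
z_{α/2} + z_β = 1.960 + 0.524 = 2.484.
n = 2 × (2.484 / 1.10)² = 2 × 2.258² = 2 × 5.10 = 10.2.
Round up to the next whole participant.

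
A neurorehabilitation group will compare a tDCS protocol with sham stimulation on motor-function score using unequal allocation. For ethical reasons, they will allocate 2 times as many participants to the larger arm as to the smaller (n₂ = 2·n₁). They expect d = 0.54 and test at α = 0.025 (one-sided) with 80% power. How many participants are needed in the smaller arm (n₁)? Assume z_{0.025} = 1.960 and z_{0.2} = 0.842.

With allocation ratio k = n₂/n₁ = 2, Var(x̄₁−x̄₂) = σ²(1/n₁ + 1/(k·n₁)) = σ²·(k+1)/(k·n₁).
So n₁ = (1 + 1/k)·((z_{α} + z_β)/d)² = 1.500 × (2.802/0.54)².
n₁ = 1.500 × 26.92 = 40.4.
Round up: n₁ = 41, giving n₂ = 2 × 41 = 82.

n₁ = 41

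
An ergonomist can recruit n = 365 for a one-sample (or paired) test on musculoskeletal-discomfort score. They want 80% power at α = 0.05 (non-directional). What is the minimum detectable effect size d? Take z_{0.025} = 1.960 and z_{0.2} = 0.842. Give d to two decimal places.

d_min ≈ 0.15

For a single sample (or paired design) of n = 365: d_min = (z_{α/2} + z_β)/√n.
z-sum = 1.960 + 0.842 = 2.802.
d_min = 2.802 / √365 = 2.802 / 19.105 = 0.147.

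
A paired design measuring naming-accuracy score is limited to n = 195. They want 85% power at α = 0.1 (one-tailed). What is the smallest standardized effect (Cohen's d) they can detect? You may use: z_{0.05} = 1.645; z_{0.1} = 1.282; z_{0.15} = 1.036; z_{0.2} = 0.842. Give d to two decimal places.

d_min ≈ 0.17

For a single sample (or paired design) of n = 195: d_min = (z_{α} + z_β)/√n.
z-sum = 1.282 + 1.036 = 2.318.
d_min = 2.318 / √195 = 2.318 / 13.964 = 0.166.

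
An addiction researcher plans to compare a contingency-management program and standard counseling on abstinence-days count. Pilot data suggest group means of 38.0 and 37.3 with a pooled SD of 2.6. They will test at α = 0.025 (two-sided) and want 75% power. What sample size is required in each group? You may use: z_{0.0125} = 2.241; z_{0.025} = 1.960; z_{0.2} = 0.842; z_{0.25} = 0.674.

n = 235 per group

Cohen's d = |M₁ − M₂| / SD_pooled = |38.0 − 37.3| / 2.6 = 0.7 / 2.6 = 0.269.
For two independent groups with equal n: n = 2·((z_{α/2} + z_β) / d)².
z_{α/2} + z_β = 2.241 + 0.674 = 2.915.
n = 2 × (2.915 / 0.269)² = 2 × 10.836² = 2 × 117.43 = 234.9.
Round up to the next whole participant.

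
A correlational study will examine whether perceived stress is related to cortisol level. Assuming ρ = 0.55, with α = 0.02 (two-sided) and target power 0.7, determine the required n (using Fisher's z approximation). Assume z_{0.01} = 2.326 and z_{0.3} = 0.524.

n = 25

Fisher's z: C = ½·ln((1+r)/(1−r)) = ½·ln(3.4444) = 0.6184.
n = ((z_{α/2} + z_β)/C)² + 3.
(2.326 + 0.524) / 0.6184 = 2.850 / 0.6184 = 4.609.
n = 4.609² + 3 = 21.24 + 3 = 24.2.
Round up.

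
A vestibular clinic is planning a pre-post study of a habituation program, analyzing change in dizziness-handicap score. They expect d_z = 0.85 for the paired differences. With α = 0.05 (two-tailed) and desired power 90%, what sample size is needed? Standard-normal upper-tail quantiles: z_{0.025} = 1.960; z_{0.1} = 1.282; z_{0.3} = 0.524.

For a paired (one-sample on differences) test: n = ((z_{α/2} + z_β) / d)².
z_{α/2} + z_β = 1.960 + 1.282 = 3.242.
n = (3.242 / 0.85)² = 3.814² = 14.55.
Round up.

n = 15 pairs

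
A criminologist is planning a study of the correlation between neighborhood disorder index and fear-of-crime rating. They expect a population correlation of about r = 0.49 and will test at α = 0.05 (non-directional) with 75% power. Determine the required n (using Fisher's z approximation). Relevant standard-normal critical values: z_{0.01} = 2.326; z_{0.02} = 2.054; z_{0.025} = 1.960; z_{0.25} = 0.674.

n = 28

Fisher's z: C = ½·ln((1+r)/(1−r)) = ½·ln(2.9216) = 0.5361.
n = ((z_{α/2} + z_β)/C)² + 3.
(1.960 + 0.674) / 0.5361 = 2.634 / 0.5361 = 4.913.
n = 4.913² + 3 = 24.14 + 3 = 27.1.
Round up.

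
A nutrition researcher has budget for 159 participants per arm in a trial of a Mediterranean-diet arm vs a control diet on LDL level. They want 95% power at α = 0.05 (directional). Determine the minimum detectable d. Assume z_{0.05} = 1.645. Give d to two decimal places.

d_min ≈ 0.37

For two independent groups of n = 159 each: d_min = (z_{α} + z_β)·√(2/n).
z-sum = 1.645 + 1.645 = 3.290.
d_min = 3.290 × √(2/159) = 3.290 × 0.1122 = 0.369.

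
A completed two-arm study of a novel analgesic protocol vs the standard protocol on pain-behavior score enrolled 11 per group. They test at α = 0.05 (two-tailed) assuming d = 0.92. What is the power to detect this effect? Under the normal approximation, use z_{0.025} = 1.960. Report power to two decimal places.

For two equal groups, power = Φ(d·√(n/2) − z_{α/2}).
d·√(n/2) = 0.92 × √(11/2) = 0.92 × 2.345 = 2.158.
z_β = 2.158 − 1.960 = 0.198.
Power = Φ(0.198) = 0.578.

power ≈ 0.58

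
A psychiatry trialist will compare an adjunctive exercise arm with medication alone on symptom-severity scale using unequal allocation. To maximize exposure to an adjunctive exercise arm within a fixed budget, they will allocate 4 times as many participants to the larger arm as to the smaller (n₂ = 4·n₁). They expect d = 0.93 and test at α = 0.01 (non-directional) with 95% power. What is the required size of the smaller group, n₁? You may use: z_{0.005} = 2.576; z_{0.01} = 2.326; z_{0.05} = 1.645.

n₁ = 26

With allocation ratio k = n₂/n₁ = 4, Var(x̄₁−x̄₂) = σ²(1/n₁ + 1/(k·n₁)) = σ²·(k+1)/(k·n₁).
So n₁ = (1 + 1/k)·((z_{α/2} + z_β)/d)² = 1.250 × (4.221/0.93)².
n₁ = 1.250 × 20.60 = 25.7.
Round up: n₁ = 26, giving n₂ = 4 × 26 = 104.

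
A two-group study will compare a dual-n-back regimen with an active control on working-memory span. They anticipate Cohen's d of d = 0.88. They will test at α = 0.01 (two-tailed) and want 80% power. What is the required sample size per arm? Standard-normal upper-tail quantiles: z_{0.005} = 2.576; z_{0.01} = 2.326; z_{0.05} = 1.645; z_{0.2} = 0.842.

n = 31 per group

For two independent groups with equal n: n = 2·((z_{α/2} + z_β) / d)².
z_{α/2} + z_β = 2.576 + 0.842 = 3.418.
n = 2 × (3.418 / 0.88)² = 2 × 3.884² = 2 × 15.09 = 30.2.
Round up to the next whole participant.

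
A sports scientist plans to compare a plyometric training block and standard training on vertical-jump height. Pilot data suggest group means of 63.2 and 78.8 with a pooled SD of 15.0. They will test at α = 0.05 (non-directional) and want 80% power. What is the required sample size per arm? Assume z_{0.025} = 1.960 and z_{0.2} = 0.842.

n = 15 per group

Cohen's d = |M₁ − M₂| / SD_pooled = |63.2 − 78.8| / 15.0 = 15.6 / 15.0 = 1.040.
For two independent groups with equal n: n = 2·((z_{α/2} + z_β) / d)².
z_{α/2} + z_β = 1.960 + 0.842 = 2.802.
n = 2 × (2.802 / 1.040)² = 2 × 2.694² = 2 × 7.26 = 14.5.
Round up to the next whole participant.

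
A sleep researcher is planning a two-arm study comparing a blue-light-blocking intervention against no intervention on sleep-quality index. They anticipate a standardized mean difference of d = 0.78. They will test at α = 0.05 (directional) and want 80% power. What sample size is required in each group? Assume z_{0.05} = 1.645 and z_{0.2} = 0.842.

n = 21 per group

For two independent groups with equal n: n = 2·((z_{α} + z_β) / d)².
z_{α} + z_β = 1.645 + 0.842 = 2.487.
n = 2 × (2.487 / 0.78)² = 2 × 3.188² = 2 × 10.17 = 20.3.
Round up to the next whole participant.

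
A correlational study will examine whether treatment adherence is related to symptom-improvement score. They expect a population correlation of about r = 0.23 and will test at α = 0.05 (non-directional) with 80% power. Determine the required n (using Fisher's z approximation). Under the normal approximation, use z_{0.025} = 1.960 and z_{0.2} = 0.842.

n = 147

Fisher's z: C = ½·ln((1+r)/(1−r)) = ½·ln(1.5974) = 0.2342.
n = ((z_{α/2} + z_β)/C)² + 3.
(1.960 + 0.842) / 0.2342 = 2.802 / 0.2342 = 11.964.
n = 11.964² + 3 = 143.14 + 3 = 146.1.
Round up.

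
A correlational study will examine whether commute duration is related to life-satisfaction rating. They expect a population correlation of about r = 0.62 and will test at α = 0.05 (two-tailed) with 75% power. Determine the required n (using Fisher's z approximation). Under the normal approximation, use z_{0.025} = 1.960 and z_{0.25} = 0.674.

Fisher's z: C = ½·ln((1+r)/(1−r)) = ½·ln(4.2632) = 0.7250.
n = ((z_{α/2} + z_β)/C)² + 3.
(1.960 + 0.674) / 0.7250 = 2.634 / 0.7250 = 3.633.
n = 3.633² + 3 = 13.20 + 3 = 16.2.
Round up.

n = 17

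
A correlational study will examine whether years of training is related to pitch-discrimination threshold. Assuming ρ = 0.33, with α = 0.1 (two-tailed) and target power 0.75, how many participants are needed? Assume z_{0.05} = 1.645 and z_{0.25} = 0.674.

n = 49

Fisher's z: C = ½·ln((1+r)/(1−r)) = ½·ln(1.9851) = 0.3428.
n = ((z_{α/2} + z_β)/C)² + 3.
(1.645 + 0.674) / 0.3428 = 2.319 / 0.3428 = 6.765.
n = 6.765² + 3 = 45.76 + 3 = 48.8.
Round up.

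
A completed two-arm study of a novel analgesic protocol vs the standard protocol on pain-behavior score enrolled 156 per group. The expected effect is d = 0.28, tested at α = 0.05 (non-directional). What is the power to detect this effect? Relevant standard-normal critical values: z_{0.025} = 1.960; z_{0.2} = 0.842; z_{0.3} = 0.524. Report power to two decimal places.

power ≈ 0.70

For two equal groups, power = Φ(d·√(n/2) − z_{α/2}).
d·√(n/2) = 0.28 × √(156/2) = 0.28 × 8.832 = 2.473.
z_β = 2.473 − 1.960 = 0.513.
Power = Φ(0.513) = 0.696.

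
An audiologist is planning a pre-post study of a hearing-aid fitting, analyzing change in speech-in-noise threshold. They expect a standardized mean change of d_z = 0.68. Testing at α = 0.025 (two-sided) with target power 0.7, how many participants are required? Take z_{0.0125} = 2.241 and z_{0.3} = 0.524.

n = 17 pairs

For a paired (one-sample on differences) test: n = ((z_{α/2} + z_β) / d)².
z_{α/2} + z_β = 2.241 + 0.524 = 2.765.
n = (2.765 / 0.68)² = 4.066² = 16.53.
Round up.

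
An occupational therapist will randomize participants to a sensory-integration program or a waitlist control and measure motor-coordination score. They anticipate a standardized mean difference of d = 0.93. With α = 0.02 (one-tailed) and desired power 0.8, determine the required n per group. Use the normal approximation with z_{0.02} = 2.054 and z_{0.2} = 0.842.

For two independent groups with equal n: n = 2·((z_{α} + z_β) / d)².
z_{α} + z_β = 2.054 + 0.842 = 2.896.
n = 2 × (2.896 / 0.93)² = 2 × 3.114² = 2 × 9.70 = 19.4.
Round up to the next whole participant.

n = 20 per group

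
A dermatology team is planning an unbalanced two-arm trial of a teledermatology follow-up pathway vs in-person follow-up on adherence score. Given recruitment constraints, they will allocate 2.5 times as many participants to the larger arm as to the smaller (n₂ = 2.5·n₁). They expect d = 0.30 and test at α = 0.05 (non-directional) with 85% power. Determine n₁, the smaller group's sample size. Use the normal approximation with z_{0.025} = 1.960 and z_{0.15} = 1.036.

n₁ = 140

With allocation ratio k = n₂/n₁ = 2.5, Var(x̄₁−x̄₂) = σ²(1/n₁ + 1/(k·n₁)) = σ²·(k+1)/(k·n₁).
So n₁ = (1 + 1/k)·((z_{α/2} + z_β)/d)² = 1.400 × (2.996/0.30)².
n₁ = 1.400 × 99.73 = 139.6.
Round up: n₁ = 140, giving n₂ = 2.5 × 140 = 350.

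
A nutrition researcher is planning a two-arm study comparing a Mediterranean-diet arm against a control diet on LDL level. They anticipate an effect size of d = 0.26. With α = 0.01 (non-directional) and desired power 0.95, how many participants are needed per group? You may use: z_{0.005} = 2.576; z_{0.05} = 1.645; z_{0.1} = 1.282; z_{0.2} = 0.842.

n = 528 per group

For two independent groups with equal n: n = 2·((z_{α/2} + z_β) / d)².
z_{α/2} + z_β = 2.576 + 1.645 = 4.221.
n = 2 × (4.221 / 0.26)² = 2 × 16.235² = 2 × 263.56 = 527.1.
Round up to the next whole participant.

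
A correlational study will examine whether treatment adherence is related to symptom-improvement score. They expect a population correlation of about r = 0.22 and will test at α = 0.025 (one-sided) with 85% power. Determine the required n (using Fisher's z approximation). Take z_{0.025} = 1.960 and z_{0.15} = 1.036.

Fisher's z: C = ½·ln((1+r)/(1−r)) = ½·ln(1.5641) = 0.2237.
n = ((z_{α} + z_β)/C)² + 3.
(1.960 + 1.036) / 0.2237 = 2.996 / 0.2237 = 13.393.
n = 13.393² + 3 = 179.37 + 3 = 182.4.
Round up.

n = 183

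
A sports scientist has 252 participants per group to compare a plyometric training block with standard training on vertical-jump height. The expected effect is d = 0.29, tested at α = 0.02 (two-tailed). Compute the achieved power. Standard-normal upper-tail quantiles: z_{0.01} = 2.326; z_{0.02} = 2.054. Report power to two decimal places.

power ≈ 0.82

For two equal groups, power = Φ(d·√(n/2) − z_{α/2}).
d·√(n/2) = 0.29 × √(252/2) = 0.29 × 11.225 = 3.255.
z_β = 3.255 − 2.326 = 0.929.
Power = Φ(0.929) = 0.824.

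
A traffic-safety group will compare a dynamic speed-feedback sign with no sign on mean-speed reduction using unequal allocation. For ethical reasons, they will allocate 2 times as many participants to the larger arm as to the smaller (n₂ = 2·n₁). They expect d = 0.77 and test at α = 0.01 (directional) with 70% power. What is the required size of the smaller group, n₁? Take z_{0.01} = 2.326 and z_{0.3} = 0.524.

n₁ = 21

With allocation ratio k = n₂/n₁ = 2, Var(x̄₁−x̄₂) = σ²(1/n₁ + 1/(k·n₁)) = σ²·(k+1)/(k·n₁).
So n₁ = (1 + 1/k)·((z_{α} + z_β)/d)² = 1.500 × (2.850/0.77)².
n₁ = 1.500 × 13.70 = 20.5.
Round up: n₁ = 21, giving n₂ = 2 × 21 = 42.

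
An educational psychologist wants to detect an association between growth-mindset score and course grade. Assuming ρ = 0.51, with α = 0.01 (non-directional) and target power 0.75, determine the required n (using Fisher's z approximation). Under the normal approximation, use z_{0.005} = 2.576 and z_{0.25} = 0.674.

Fisher's z: C = ½·ln((1+r)/(1−r)) = ½·ln(3.0816) = 0.5627.
n = ((z_{α/2} + z_β)/C)² + 3.
(2.576 + 0.674) / 0.5627 = 3.250 / 0.5627 = 5.776.
n = 5.776² + 3 = 33.36 + 3 = 36.4.
Round up.

n = 37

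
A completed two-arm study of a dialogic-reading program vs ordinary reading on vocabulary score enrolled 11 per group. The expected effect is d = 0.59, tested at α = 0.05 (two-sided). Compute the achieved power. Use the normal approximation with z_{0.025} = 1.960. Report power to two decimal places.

power ≈ 0.28

For two equal groups, power = Φ(d·√(n/2) − z_{α/2}).
d·√(n/2) = 0.59 × √(11/2) = 0.59 × 2.345 = 1.384.
z_β = 1.384 − 1.960 = -0.576.
Power = Φ(-0.576) = 0.282.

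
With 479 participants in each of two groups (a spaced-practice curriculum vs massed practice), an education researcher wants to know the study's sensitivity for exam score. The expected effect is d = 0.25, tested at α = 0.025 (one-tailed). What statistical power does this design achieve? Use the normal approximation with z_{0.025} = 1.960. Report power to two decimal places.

For two equal groups, power = Φ(d·√(n/2) − z_{α}).
d·√(n/2) = 0.25 × √(479/2) = 0.25 × 15.476 = 3.869.
z_β = 3.869 − 1.960 = 1.909.
Power = Φ(1.909) = 0.972.

power ≈ 0.97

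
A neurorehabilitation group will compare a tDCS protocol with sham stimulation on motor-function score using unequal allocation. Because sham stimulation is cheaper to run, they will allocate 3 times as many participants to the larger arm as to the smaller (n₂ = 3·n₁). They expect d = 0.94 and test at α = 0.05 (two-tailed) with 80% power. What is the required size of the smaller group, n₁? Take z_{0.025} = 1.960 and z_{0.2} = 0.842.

With allocation ratio k = n₂/n₁ = 3, Var(x̄₁−x̄₂) = σ²(1/n₁ + 1/(k·n₁)) = σ²·(k+1)/(k·n₁).
So n₁ = (1 + 1/k)·((z_{α/2} + z_β)/d)² = 1.333 × (2.802/0.94)².
n₁ = 1.333 × 8.89 = 11.8.
Round up: n₁ = 12, giving n₂ = 3 × 12 = 36.

n₁ = 12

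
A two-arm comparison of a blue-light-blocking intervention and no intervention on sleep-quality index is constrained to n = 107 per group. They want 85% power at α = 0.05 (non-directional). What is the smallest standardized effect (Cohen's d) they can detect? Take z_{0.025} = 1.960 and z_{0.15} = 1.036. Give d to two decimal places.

For two independent groups of n = 107 each: d_min = (z_{α/2} + z_β)·√(2/n).
z-sum = 1.960 + 1.036 = 2.996.
d_min = 2.996 × √(2/107) = 2.996 × 0.1367 = 0.410.

d_min ≈ 0.41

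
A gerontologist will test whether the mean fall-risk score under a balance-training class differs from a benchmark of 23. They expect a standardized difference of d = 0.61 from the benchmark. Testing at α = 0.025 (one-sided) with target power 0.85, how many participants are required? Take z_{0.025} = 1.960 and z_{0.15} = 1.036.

For a one-sample test: n = ((z_{α} + z_β) / d)².
z_{α} + z_β = 1.960 + 1.036 = 2.996.
n = (2.996 / 0.61)² = 4.911² = 24.12.
Round up.

n = 25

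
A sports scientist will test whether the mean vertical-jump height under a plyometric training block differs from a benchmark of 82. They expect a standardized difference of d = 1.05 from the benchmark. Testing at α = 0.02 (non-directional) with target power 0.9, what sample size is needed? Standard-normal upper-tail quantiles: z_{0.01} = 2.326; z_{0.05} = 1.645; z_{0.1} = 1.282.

For a one-sample test: n = ((z_{α/2} + z_β) / d)².
z_{α/2} + z_β = 2.326 + 1.282 = 3.608.
n = (3.608 / 1.05)² = 3.436² = 11.81.
Round up.

n = 12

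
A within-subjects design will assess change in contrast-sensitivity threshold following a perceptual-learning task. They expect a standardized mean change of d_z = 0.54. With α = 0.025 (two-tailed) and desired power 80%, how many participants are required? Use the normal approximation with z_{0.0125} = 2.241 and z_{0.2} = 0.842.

For a paired (one-sample on differences) test: n = ((z_{α/2} + z_β) / d)².
z_{α/2} + z_β = 2.241 + 0.842 = 3.083.
n = (3.083 / 0.54)² = 5.709² = 32.60.
Round up.

n = 33 pairs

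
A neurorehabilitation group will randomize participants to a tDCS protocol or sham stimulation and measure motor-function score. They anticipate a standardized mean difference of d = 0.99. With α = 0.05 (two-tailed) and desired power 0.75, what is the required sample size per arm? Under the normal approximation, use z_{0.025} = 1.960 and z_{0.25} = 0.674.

n = 15 per group

For two independent groups with equal n: n = 2·((z_{α/2} + z_β) / d)².
z_{α/2} + z_β = 1.960 + 0.674 = 2.634.
n = 2 × (2.634 / 0.99)² = 2 × 2.661² = 2 × 7.08 = 14.2.
Round up to the next whole participant.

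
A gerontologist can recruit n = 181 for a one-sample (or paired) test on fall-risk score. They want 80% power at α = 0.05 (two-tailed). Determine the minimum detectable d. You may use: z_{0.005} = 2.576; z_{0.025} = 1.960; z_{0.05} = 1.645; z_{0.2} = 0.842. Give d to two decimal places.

d_min ≈ 0.21

For a single sample (or paired design) of n = 181: d_min = (z_{α/2} + z_β)/√n.
z-sum = 1.960 + 0.842 = 2.802.
d_min = 2.802 / √181 = 2.802 / 13.454 = 0.208.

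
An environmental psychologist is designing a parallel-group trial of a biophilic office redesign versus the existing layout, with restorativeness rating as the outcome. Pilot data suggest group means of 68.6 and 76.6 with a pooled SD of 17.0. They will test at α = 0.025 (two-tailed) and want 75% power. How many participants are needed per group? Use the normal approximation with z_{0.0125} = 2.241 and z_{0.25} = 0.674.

n = 77 per group

Cohen's d = |M₁ − M₂| / SD_pooled = |68.6 − 76.6| / 17.0 = 8.0 / 17.0 = 0.471.
For two independent groups with equal n: n = 2·((z_{α/2} + z_β) / d)².
z_{α/2} + z_β = 2.241 + 0.674 = 2.915.
n = 2 × (2.915 / 0.471)² = 2 × 6.189² = 2 × 38.30 = 76.6.
Round up to the next whole participant.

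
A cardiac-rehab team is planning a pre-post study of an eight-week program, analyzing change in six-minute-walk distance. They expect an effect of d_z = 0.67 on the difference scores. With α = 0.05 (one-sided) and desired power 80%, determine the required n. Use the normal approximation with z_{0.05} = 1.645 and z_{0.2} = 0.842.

For a paired (one-sample on differences) test: n = ((z_{α} + z_β) / d)².
z_{α} + z_β = 1.645 + 0.842 = 2.487.
n = (2.487 / 0.67)² = 3.712² = 13.78.
Round up.

n = 14 pairs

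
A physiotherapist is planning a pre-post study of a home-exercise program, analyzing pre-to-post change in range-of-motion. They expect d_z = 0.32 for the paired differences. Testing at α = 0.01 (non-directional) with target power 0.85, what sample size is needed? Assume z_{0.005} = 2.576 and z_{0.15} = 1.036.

For a paired (one-sample on differences) test: n = ((z_{α/2} + z_β) / d)².
z_{α/2} + z_β = 2.576 + 1.036 = 3.612.
n = (3.612 / 0.32)² = 11.287² = 127.41.
Round up.

n = 128 pairs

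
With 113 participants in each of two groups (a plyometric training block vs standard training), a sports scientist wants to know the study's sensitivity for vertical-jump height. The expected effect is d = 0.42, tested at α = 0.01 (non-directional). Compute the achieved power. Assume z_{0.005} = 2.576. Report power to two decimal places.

For two equal groups, power = Φ(d·√(n/2) − z_{α/2}).
d·√(n/2) = 0.42 × √(113/2) = 0.42 × 7.517 = 3.157.
z_β = 3.157 − 2.576 = 0.581.
Power = Φ(0.581) = 0.719.

power ≈ 0.72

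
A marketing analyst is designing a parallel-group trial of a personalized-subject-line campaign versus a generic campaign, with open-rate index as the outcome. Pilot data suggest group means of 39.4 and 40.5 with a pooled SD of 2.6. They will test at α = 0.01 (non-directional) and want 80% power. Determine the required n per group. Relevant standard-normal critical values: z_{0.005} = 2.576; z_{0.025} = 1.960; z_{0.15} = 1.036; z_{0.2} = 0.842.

n = 131 per group

Cohen's d = |M₁ − M₂| / SD_pooled = |39.4 − 40.5| / 2.6 = 1.1 / 2.6 = 0.423.
For two independent groups with equal n: n = 2·((z_{α/2} + z_β) / d)².
z_{α/2} + z_β = 2.576 + 0.842 = 3.418.
n = 2 × (3.418 / 0.423)² = 2 × 8.080² = 2 × 65.29 = 130.6.
Round up to the next whole participant.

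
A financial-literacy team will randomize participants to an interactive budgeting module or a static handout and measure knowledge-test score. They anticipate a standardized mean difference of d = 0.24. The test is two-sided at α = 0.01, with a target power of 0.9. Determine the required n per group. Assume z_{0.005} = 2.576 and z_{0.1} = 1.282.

n = 517 per group

For two independent groups with equal n: n = 2·((z_{α/2} + z_β) / d)².
z_{α/2} + z_β = 2.576 + 1.282 = 3.858.
n = 2 × (3.858 / 0.24)² = 2 × 16.075² = 2 × 258.41 = 516.8.
Round up to the next whole participant.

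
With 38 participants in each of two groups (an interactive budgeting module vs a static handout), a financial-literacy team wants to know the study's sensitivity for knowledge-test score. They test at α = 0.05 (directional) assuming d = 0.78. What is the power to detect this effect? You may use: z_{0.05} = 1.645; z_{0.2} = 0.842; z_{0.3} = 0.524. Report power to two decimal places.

For two equal groups, power = Φ(d·√(n/2) − z_{α}).
d·√(n/2) = 0.78 × √(38/2) = 0.78 × 4.359 = 3.400.
z_β = 3.400 − 1.645 = 1.755.
Power = Φ(1.755) = 0.960.

power ≈ 0.96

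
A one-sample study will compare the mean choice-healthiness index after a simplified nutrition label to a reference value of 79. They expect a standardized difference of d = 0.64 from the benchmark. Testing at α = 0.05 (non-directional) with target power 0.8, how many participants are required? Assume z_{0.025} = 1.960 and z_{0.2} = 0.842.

For a one-sample test: n = ((z_{α/2} + z_β) / d)².
z_{α/2} + z_β = 1.960 + 0.842 = 2.802.
n = (2.802 / 0.64)² = 4.378² = 19.17.
Round up.

n = 20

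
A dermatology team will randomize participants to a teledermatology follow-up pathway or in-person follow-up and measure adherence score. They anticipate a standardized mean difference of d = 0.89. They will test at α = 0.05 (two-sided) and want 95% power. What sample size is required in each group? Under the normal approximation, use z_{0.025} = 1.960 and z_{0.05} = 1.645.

For two independent groups with equal n: n = 2·((z_{α/2} + z_β) / d)².
z_{α/2} + z_β = 1.960 + 1.645 = 3.605.
n = 2 × (3.605 / 0.89)² = 2 × 4.051² = 2 × 16.41 = 32.8.
Round up to the next whole participant.

n = 33 per group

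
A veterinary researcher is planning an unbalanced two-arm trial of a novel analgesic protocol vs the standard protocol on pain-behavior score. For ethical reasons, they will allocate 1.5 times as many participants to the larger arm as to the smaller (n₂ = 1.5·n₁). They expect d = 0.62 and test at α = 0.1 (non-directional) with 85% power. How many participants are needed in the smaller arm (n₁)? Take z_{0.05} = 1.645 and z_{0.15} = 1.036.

With allocation ratio k = n₂/n₁ = 1.5, Var(x̄₁−x̄₂) = σ²(1/n₁ + 1/(k·n₁)) = σ²·(k+1)/(k·n₁).
So n₁ = (1 + 1/k)·((z_{α/2} + z_β)/d)² = 1.667 × (2.681/0.62)².
n₁ = 1.667 × 18.70 = 31.2.
Round up: n₁ = 32, giving n₂ = 1.5 × 32 = 48.

n₁ = 32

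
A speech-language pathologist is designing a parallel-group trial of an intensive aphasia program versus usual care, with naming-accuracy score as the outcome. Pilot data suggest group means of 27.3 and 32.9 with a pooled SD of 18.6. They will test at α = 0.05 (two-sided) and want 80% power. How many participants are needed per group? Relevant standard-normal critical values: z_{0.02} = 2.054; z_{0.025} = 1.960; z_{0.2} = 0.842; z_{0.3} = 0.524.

n = 174 per group

Cohen's d = |M₁ − M₂| / SD_pooled = |27.3 − 32.9| / 18.6 = 5.6 / 18.6 = 0.301.
For two independent groups with equal n: n = 2·((z_{α/2} + z_β) / d)².
z_{α/2} + z_β = 1.960 + 0.842 = 2.802.
n = 2 × (2.802 / 0.301)² = 2 × 9.309² = 2 × 86.66 = 173.3.
Round up to the next whole participant.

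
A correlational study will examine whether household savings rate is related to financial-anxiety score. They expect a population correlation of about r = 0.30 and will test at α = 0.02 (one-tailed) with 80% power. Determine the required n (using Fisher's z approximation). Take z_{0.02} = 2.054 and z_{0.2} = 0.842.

Fisher's z: C = ½·ln((1+r)/(1−r)) = ½·ln(1.8571) = 0.3095.
n = ((z_{α} + z_β)/C)² + 3.
(2.054 + 0.842) / 0.3095 = 2.896 / 0.3095 = 9.357.
n = 9.357² + 3 = 87.55 + 3 = 90.6.
Round up.

n = 91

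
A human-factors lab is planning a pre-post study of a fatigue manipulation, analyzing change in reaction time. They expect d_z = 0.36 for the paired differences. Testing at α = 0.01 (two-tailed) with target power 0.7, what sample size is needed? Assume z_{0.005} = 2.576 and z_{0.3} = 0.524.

n = 75 pairs

For a paired (one-sample on differences) test: n = ((z_{α/2} + z_β) / d)².
z_{α/2} + z_β = 2.576 + 0.524 = 3.100.
n = (3.100 / 0.36)² = 8.611² = 74.15.
Round up.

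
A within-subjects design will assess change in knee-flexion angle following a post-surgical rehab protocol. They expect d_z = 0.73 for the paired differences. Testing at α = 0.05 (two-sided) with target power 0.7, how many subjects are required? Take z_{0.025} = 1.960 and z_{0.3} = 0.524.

n = 12 pairs

For a paired (one-sample on differences) test: n = ((z_{α/2} + z_β) / d)².
z_{α/2} + z_β = 1.960 + 0.524 = 2.484.
n = (2.484 / 0.73)² = 3.403² = 11.58.
Round up.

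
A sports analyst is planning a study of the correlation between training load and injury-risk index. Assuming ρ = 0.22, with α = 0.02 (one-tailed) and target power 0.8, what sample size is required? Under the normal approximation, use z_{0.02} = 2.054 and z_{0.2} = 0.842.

Fisher's z: C = ½·ln((1+r)/(1−r)) = ½·ln(1.5641) = 0.2237.
n = ((z_{α} + z_β)/C)² + 3.
(2.054 + 0.842) / 0.2237 = 2.896 / 0.2237 = 12.946.
n = 12.946² + 3 = 167.60 + 3 = 170.6.
Round up.

n = 171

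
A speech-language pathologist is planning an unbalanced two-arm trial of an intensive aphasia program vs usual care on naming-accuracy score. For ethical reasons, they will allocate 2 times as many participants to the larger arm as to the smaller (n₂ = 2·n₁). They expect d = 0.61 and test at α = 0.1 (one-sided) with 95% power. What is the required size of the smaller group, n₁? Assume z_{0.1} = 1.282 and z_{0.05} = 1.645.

n₁ = 35

With allocation ratio k = n₂/n₁ = 2, Var(x̄₁−x̄₂) = σ²(1/n₁ + 1/(k·n₁)) = σ²·(k+1)/(k·n₁).
So n₁ = (1 + 1/k)·((z_{α} + z_β)/d)² = 1.500 × (2.927/0.61)².
n₁ = 1.500 × 23.02 = 34.5.
Round up: n₁ = 35, giving n₂ = 2 × 35 = 70.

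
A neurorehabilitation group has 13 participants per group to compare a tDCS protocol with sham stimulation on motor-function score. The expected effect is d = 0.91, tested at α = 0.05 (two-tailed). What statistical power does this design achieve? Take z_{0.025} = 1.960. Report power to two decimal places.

power ≈ 0.64

For two equal groups, power = Φ(d·√(n/2) − z_{α/2}).
d·√(n/2) = 0.91 × √(13/2) = 0.91 × 2.550 = 2.320.
z_β = 2.320 − 1.960 = 0.360.
Power = Φ(0.360) = 0.641.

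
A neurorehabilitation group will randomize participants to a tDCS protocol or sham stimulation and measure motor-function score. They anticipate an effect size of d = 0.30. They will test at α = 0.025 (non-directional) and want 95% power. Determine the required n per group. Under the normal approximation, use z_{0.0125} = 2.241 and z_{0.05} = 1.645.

For two independent groups with equal n: n = 2·((z_{α/2} + z_β) / d)².
z_{α/2} + z_β = 2.241 + 1.645 = 3.886.
n = 2 × (3.886 / 0.30)² = 2 × 12.953² = 2 × 167.79 = 335.6.
Round up to the next whole participant.

n = 336 per group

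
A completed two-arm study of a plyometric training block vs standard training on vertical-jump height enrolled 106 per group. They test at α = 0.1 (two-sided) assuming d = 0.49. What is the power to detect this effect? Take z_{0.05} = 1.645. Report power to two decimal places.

power ≈ 0.97

For two equal groups, power = Φ(d·√(n/2) − z_{α/2}).
d·√(n/2) = 0.49 × √(106/2) = 0.49 × 7.280 = 3.567.
z_β = 3.567 − 1.645 = 1.922.
Power = Φ(1.922) = 0.973.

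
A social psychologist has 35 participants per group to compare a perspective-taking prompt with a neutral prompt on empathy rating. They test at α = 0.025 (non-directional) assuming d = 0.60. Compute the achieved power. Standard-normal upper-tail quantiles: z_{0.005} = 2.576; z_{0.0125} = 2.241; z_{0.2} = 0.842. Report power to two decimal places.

For two equal groups, power = Φ(d·√(n/2) − z_{α/2}).
d·√(n/2) = 0.60 × √(35/2) = 0.60 × 4.183 = 2.510.
z_β = 2.510 − 2.241 = 0.269.
Power = Φ(0.269) = 0.606.

power ≈ 0.61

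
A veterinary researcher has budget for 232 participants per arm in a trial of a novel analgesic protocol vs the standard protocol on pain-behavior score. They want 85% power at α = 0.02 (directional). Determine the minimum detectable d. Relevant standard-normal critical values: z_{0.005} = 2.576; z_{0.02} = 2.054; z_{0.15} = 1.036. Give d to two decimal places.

d_min ≈ 0.29

For two independent groups of n = 232 each: d_min = (z_{α} + z_β)·√(2/n).
z-sum = 2.054 + 1.036 = 3.090.
d_min = 3.090 × √(2/232) = 3.090 × 0.0928 = 0.287.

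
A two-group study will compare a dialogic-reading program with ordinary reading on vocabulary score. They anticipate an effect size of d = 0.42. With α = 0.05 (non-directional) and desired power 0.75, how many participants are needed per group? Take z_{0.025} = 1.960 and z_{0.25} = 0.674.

For two independent groups with equal n: n = 2·((z_{α/2} + z_β) / d)².
z_{α/2} + z_β = 1.960 + 0.674 = 2.634.
n = 2 × (2.634 / 0.42)² = 2 × 6.271² = 2 × 39.33 = 78.7.
Round up to the next whole participant.

n = 79 per group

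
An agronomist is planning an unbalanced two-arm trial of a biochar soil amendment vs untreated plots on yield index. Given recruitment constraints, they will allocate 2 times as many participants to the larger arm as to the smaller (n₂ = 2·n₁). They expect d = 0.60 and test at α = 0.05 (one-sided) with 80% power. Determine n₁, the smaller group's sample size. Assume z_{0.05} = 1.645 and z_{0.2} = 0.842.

n₁ = 26

With allocation ratio k = n₂/n₁ = 2, Var(x̄₁−x̄₂) = σ²(1/n₁ + 1/(k·n₁)) = σ²·(k+1)/(k·n₁).
So n₁ = (1 + 1/k)·((z_{α} + z_β)/d)² = 1.500 × (2.487/0.60)².
n₁ = 1.500 × 17.18 = 25.8.
Round up: n₁ = 26, giving n₂ = 2 × 26 = 52.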